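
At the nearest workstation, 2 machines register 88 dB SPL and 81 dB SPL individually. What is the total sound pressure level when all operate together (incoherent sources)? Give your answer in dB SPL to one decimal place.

Incoherent sources combine by intensity addition: L_total = 10·log₁₀(Σ 10^(L_i/10)).
Σ 10^(L/10) = 10^(88/10) + 10^(81/10) = 7.568e+08.
L_total = 10·log₁₀(7.568e+08) = 88.79 dB SPL.

88.8 dB SPL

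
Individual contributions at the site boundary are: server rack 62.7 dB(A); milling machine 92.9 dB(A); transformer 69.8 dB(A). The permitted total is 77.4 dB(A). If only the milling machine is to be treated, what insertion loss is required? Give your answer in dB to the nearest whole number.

Fixed contribution from the other sources: Σ 10^(L/10) = 10^(62.7/10) + 10^(69.8/10) = 1.141e+07 (70.57 dB(A)).
The limit corresponds to 10^(77.4/10) = 5.495e+07; subtracting the fixed part leaves 4.354e+07 for the milling machine, i.e. 76.39 dB(A).
Required insertion loss = 92.9 − 76.39 = 16.51 dB.

17 dB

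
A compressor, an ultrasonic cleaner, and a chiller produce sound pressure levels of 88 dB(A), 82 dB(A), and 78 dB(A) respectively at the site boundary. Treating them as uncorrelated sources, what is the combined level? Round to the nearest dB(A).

89 dB(A)

For uncorrelated sources the intensities add, so convert each level to linear form, sum, and take 10·log₁₀ of the total.
Σ 10^(L/10) = 10^(88/10) + 10^(82/10) + 10^(78/10) = 8.525e+08.
L_total = 10·log₁₀(8.525e+08) = 89.31 dB(A).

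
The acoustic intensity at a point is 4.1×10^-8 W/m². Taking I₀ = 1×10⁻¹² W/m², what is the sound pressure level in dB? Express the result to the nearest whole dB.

Dividing by I₀ shifts the exponent by 12: I/I₀ = 4.1×10^4.
L = 10·(0.6128 + 4) = 46.13 dB.

46 dB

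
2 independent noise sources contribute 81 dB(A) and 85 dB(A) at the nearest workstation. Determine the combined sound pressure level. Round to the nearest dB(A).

86 dB(A)

For uncorrelated sources the intensities add, so convert each level to linear form, sum, and take 10·log₁₀ of the total.
Σ 10^(L/10) = 10^(81/10) + 10^(85/10) = 4.421e+08.
L_total = 10·log₁₀(4.421e+08) = 86.46 dB(A).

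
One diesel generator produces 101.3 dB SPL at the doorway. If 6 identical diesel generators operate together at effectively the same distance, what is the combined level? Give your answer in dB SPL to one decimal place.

L_total = L₁ + 10·log₁₀ N for N identical incoherent sources.
L_total = 101.3 + 10·log₁₀(6) = 101.3 + 7.782 = 109.08 dB SPL.

109.1 dB SPL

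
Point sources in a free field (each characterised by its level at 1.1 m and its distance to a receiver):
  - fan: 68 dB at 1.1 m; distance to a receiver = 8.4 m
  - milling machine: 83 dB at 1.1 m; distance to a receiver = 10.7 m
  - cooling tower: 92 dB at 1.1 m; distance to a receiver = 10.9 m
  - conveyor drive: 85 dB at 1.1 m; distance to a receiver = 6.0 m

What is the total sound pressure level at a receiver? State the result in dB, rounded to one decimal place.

74.6 dB

Apply inverse-square spreading to bring every level to the receiver, then sum 10^(L/10).
fan: 68 − 20·log₁₀(8.4/1.1) = 68 − 17.66 = 50.34 dB.
milling machine: 83 − 20·log₁₀(10.7/1.1) = 83 − 19.76 = 63.24 dB.
cooling tower: 92 − 20·log₁₀(10.9/1.1) = 92 − 19.92 = 72.08 dB.
conveyor drive: 85 − 20·log₁₀(6.0/1.1) = 85 − 14.74 = 70.26 dB.
Σ 10^(L/10) = 2.899e+07 → L_total = 10·log₁₀(2.899e+07) = 74.62 dB.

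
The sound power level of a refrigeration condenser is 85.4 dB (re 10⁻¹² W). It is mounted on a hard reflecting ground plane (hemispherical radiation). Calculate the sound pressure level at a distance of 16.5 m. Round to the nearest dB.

53 dB

The power spreads over a hemisphere of area 2π·r², so L_p = L_w − 10·log₁₀(2π·r²).
2π·r² = 1711 m², 10·log₁₀ of that is 32.331 dB.
L_p = 85.4 − 32.331 = 53.07 dB.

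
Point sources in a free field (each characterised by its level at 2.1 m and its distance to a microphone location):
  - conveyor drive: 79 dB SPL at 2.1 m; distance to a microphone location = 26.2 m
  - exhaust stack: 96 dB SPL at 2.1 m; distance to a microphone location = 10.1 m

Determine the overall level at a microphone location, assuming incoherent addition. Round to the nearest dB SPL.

First find each source's level at the receiver (point-source: −20·log₁₀(r/r_ref)), then combine on an intensity basis.
conveyor drive: 79 − 20·log₁₀(26.2/2.1) = 79 − 21.92 = 57.08 dB SPL.
exhaust stack: 96 − 20·log₁₀(10.1/2.1) = 96 − 13.64 = 82.36 dB SPL.
Σ 10^(L/10) = 1.726e+08 → L_total = 10·log₁₀(1.726e+08) = 82.37 dB SPL.

82 dB SPL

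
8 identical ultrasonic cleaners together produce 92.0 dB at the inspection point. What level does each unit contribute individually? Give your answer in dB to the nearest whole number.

For N identical incoherent sources L_total = L₁ + 10·log₁₀ N, so L₁ = 92.0 − 10·log₁₀(8) = 92.0 − 9.031.

83 dB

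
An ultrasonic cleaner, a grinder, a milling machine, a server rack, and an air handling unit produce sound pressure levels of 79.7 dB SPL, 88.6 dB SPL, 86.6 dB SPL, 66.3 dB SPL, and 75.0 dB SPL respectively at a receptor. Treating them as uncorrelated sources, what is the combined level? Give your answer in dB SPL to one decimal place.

91.2 dB SPL

For uncorrelated sources the intensities add, so convert each level to linear form, sum, and take 10·log₁₀ of the total.
Σ 10^(L/10) = 10^(79.7/10) + 10^(88.6/10) + 10^(86.6/10) + 10^(66.3/10) + 10^(75.0/10) = 1.311e+09.
L_total = 10·log₁₀(1.311e+09) = 91.18 dB SPL.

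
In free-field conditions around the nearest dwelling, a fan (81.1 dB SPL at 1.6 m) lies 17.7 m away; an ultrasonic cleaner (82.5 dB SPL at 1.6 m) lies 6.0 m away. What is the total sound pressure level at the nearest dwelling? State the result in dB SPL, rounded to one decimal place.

Propagate each source to the receiver with L = L_ref − 20·log₁₀(r/r_ref), then add intensities.
fan: 81.1 − 20·log₁₀(17.7/1.6) = 81.1 − 20.88 = 60.22 dB SPL.
ultrasonic cleaner: 82.5 − 20·log₁₀(6.0/1.6) = 82.5 − 11.48 = 71.02 dB SPL.
Σ 10^(L/10) = 1.370e+07 → L_total = 10·log₁₀(1.370e+07) = 71.37 dB SPL.

71.4 dB SPL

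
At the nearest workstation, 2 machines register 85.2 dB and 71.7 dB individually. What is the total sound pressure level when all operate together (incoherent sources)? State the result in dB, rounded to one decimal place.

Incoherent sources combine by intensity addition: L_total = 10·log₁₀(Σ 10^(L_i/10)).
Σ 10^(L/10) = 10^(85.2/10) + 10^(71.7/10) = 3.459e+08.
L_total = 10·log₁₀(3.459e+08) = 85.39 dB.

85.4 dB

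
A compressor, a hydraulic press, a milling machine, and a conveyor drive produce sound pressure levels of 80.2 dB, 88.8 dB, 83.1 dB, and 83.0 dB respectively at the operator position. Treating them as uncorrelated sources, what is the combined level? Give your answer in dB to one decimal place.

91.0 dB

For uncorrelated sources the intensities add, so convert each level to linear form, sum, and take 10·log₁₀ of the total.
Σ 10^(L/10) = 10^(80.2/10) + 10^(88.8/10) + 10^(83.1/10) + 10^(83.0/10) = 1.267e+09.
L_total = 10·log₁₀(1.267e+09) = 91.03 dB.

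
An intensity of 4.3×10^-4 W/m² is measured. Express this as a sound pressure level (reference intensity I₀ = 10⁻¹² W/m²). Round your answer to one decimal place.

86.3 dB

I/I₀ = 4.3×10^-4/10⁻¹² = 4.3×10^8, and L = 10·log₁₀(I/I₀).
L = 10·(0.6335 + 8) = 86.33 dB.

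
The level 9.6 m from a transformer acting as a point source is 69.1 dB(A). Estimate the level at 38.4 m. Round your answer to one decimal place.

57.1 dB(A)

Point-source attenuation: ΔL = 20·log₁₀(r₂/r₁) = 20·log₁₀(38.4/9.6) = 12.041 dB.
L₂ = 69.1 − 20·log₁₀(38.4/9.6) = 69.1 − 12.041 = 57.06 dB(A).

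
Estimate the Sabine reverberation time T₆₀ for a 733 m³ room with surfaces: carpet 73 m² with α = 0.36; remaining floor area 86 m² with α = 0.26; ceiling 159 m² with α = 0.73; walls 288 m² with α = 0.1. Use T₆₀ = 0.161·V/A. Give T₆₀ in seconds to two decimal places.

0.61 s

Summing Sᵢαᵢ: 73·0.36 + 86·0.26 + 159·0.73 + 288·0.1 = 193.51 m².
T₆₀ = 0.161 × 733 / 193.51 = 0.610 s.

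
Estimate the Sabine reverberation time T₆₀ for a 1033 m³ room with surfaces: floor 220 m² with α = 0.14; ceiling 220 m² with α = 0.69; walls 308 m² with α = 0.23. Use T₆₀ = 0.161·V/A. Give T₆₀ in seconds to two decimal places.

Summing Sᵢαᵢ: 220·0.14 + 220·0.69 + 308·0.23 = 253.44 m².
T₆₀ = 0.161 × 1033 / 253.44 = 0.656 s.

0.66 s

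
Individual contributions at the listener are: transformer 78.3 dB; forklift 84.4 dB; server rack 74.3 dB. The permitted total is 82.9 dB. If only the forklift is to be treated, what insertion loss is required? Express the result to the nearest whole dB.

4 dB

Fixed contribution from the other sources: Σ 10^(L/10) = 10^(78.3/10) + 10^(74.3/10) = 9.452e+07 (79.76 dB).
The limit corresponds to 10^(82.9/10) = 1.950e+08; subtracting the fixed part leaves 1.005e+08 for the forklift, i.e. 80.02 dB.
So the forklift must be reduced from 84.4 to 80.02 dB: IL = 4.38 dB.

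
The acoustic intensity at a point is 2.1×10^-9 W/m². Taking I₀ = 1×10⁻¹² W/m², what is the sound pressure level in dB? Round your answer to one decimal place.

Dividing by I₀ shifts the exponent by 12: I/I₀ = 2.1×10^3.
L = 10·(0.3222 + 3) = 33.22 dB.

33.2 dB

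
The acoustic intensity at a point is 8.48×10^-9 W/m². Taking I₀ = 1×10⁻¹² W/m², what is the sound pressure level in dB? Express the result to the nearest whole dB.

39 dB

I/I₀ = 8.48×10^-9/10⁻¹² = 8.48×10^3, and L = 10·log₁₀(I/I₀).
L = 10·(0.9284 + 3) = 39.28 dB.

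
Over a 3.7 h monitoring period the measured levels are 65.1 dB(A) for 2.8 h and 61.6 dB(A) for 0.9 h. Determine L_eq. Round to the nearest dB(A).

64 dB(A)

Weight each interval's intensity by its duration and average over T = 3.7 h:
Σ tᵢ·10^(Lᵢ/10) = 2.8·10^(65.1/10) + 0.9·10^(61.6/10) = 1.036e+07.
L_eq = 10·log₁₀(1.036e+07/3.7) = 64.47 dB(A).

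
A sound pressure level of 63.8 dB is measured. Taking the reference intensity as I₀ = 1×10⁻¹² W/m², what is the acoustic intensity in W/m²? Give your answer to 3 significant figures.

L = 10·log₁₀(I/I₀) ⇒ I = I₀·10^(L/10) = 10⁻¹² × 10^6.38.

2.40e-06 W/m²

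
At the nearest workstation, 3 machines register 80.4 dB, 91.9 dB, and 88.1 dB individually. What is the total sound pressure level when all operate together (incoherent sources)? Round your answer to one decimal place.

For uncorrelated sources the intensities add, so convert each level to linear form, sum, and take 10·log₁₀ of the total.
Σ 10^(L/10) = 10^(80.4/10) + 10^(91.9/10) + 10^(88.1/10) = 2.304e+09.
L_total = 10·log₁₀(2.304e+09) = 93.63 dB.

93.6 dB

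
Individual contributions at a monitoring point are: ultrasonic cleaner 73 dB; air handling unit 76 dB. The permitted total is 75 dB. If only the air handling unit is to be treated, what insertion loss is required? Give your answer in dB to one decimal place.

Everything except the air handling unit sums to 10^(73/10) = 1.995e+07 in linear terms, 73.00 dB.
The limit corresponds to 10^(75/10) = 3.162e+07; subtracting the fixed part leaves 1.167e+07 for the air handling unit, i.e. 70.67 dB.
So the air handling unit must be reduced from 76 to 70.67 dB: IL = 5.33 dB.

5.3 dB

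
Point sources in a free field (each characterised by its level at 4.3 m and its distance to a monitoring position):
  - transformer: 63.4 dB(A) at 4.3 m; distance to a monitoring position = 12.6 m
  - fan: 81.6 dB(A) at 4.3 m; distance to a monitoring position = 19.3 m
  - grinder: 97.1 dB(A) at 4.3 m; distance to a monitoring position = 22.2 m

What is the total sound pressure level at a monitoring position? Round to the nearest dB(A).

First find each source's level at the receiver (point-source: −20·log₁₀(r/r_ref)), then combine on an intensity basis.
transformer: 63.4 − 20·log₁₀(12.6/4.3) = 63.4 − 9.34 = 54.06 dB(A).
fan: 81.6 − 20·log₁₀(19.3/4.3) = 81.6 − 13.04 = 68.56 dB(A).
grinder: 97.1 − 20·log₁₀(22.2/4.3) = 97.1 − 14.26 = 82.84 dB(A).
Σ 10^(L/10) = 1.998e+08 → L_total = 10·log₁₀(1.998e+08) = 83.01 dB(A).

83 dB(A)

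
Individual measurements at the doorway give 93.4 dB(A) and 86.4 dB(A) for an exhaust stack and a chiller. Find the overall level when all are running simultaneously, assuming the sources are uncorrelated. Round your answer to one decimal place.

Incoherent sources combine by intensity addition: L_total = 10·log₁₀(Σ 10^(L_i/10)).
Σ 10^(L/10) = 10^(93.4/10) + 10^(86.4/10) = 2.624e+09.
L_total = 10·log₁₀(2.624e+09) = 94.19 dB(A).

94.2 dB(A)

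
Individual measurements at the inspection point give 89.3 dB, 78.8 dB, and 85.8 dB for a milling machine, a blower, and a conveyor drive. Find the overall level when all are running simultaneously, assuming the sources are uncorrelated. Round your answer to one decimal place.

For uncorrelated sources the intensities add, so convert each level to linear form, sum, and take 10·log₁₀ of the total.
Σ 10^(L/10) = 10^(89.3/10) + 10^(78.8/10) + 10^(85.8/10) = 1.307e+09.
L_total = 10·log₁₀(1.307e+09) = 91.16 dB.

91.2 dB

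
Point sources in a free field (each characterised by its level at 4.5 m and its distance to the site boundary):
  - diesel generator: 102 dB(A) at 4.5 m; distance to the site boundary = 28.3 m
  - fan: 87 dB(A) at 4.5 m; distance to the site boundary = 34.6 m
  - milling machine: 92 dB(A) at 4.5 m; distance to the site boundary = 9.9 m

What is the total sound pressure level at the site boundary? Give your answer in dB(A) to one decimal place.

Propagate each source to the receiver with L = L_ref − 20·log₁₀(r/r_ref), then add intensities.
diesel generator: 102 − 20·log₁₀(28.3/4.5) = 102 − 15.97 = 86.03 dB(A).
fan: 87 − 20·log₁₀(34.6/4.5) = 87 − 17.72 = 69.28 dB(A).
milling machine: 92 − 20·log₁₀(9.9/4.5) = 92 − 6.85 = 85.15 dB(A).
Σ 10^(L/10) = 7.367e+08 → L_total = 10·log₁₀(7.367e+08) = 88.67 dB(A).

88.7 dB(A)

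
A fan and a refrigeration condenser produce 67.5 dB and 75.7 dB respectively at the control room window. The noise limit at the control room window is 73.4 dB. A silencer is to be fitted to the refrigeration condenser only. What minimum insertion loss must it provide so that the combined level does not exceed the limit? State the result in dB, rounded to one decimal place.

Everything except the refrigeration condenser sums to 10^(67.5/10) = 5.623e+06 in linear terms, 67.50 dB.
To meet 73.4 dB overall, the treated refrigeration condenser may contribute at most 10^(73.4/10) − 5.623e+06 = 1.625e+07, i.e. 72.11 dB.
Required insertion loss = 75.7 − 72.11 = 3.59 dB.

3.6 dB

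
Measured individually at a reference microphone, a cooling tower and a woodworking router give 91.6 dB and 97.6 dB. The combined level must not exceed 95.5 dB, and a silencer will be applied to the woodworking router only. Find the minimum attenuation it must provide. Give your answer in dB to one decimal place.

4.4 dB

Everything except the woodworking router sums to 10^(91.6/10) = 1.445e+09 in linear terms, 91.60 dB.
The limit corresponds to 10^(95.5/10) = 3.548e+09; subtracting the fixed part leaves 2.103e+09 for the woodworking router, i.e. 93.23 dB.
Required insertion loss = 97.6 − 93.23 = 4.37 dB.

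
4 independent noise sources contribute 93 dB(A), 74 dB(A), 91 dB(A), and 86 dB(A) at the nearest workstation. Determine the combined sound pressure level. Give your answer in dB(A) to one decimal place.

95.7 dB(A)

For uncorrelated sources the intensities add, so convert each level to linear form, sum, and take 10·log₁₀ of the total.
Σ 10^(L/10) = 10^(93/10) + 10^(74/10) + 10^(91/10) + 10^(86/10) = 3.677e+09.
L_total = 10·log₁₀(3.677e+09) = 95.66 dB(A).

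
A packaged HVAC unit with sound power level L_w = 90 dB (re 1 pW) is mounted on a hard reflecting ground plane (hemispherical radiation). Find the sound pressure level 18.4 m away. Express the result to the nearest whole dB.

L_p = L_w − 10·log₁₀(2π·r²) with r = 18.4 m.
2π·r² = 2127 m², 10·log₁₀ of that is 33.278 dB.
L_p = 90 − 33.278 = 56.72 dB.

57 dB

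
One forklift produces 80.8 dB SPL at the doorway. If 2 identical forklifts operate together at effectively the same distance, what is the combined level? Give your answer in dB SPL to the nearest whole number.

84 dB SPL

With 2 equal, uncorrelated contributions the intensity is 2× that of one unit, giving a rise of 10·log₁₀ 2.
L_total = 80.8 + 10·log₁₀(2) = 80.8 + 3.010 = 83.81 dB SPL.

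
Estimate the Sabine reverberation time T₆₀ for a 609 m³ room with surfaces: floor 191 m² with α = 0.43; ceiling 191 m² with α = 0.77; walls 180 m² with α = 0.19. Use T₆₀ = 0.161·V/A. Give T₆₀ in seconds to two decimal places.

Total absorption A = 191·0.43 + 191·0.77 + 180·0.19 = 263.40 m² sabins.
T₆₀ = 0.161·V/A = 0.161·609/263.40 = 0.372 s.

0.37 s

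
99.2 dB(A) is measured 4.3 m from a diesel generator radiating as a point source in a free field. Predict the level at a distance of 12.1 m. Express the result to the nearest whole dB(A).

90 dB(A)

Spherical spreading from a point source gives a 20·log₁₀(r₂/r₁) drop.
L₂ = 99.2 − 20·log₁₀(12.1/4.3) = 99.2 − 8.986 = 90.21 dB(A).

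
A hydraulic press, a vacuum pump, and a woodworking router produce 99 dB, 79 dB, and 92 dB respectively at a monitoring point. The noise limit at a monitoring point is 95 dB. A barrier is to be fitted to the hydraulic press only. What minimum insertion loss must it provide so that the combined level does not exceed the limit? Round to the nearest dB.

Everything except the hydraulic press sums to 10^(79/10) + 10^(92/10) = 1.664e+09 in linear terms, 92.21 dB.
To meet 95 dB overall, the treated hydraulic press may contribute at most 10^(95/10) − 1.664e+09 = 1.498e+09, i.e. 91.75 dB.
Required insertion loss = 99 − 91.75 = 7.25 dB.

7 dB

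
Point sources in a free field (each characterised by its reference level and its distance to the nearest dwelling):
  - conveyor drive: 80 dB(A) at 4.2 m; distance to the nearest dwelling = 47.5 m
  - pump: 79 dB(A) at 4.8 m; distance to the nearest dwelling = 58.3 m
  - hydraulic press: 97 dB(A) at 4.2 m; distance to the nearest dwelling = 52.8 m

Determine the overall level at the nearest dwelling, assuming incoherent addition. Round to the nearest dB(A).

Apply inverse-square spreading to bring every level to the receiver, then sum 10^(L/10).
conveyor drive: 80 − 20·log₁₀(47.5/4.2) = 80 − 21.07 = 58.93 dB(A).
pump: 79 − 20·log₁₀(58.3/4.8) = 79 − 21.69 = 57.31 dB(A).
hydraulic press: 97 − 20·log₁₀(52.8/4.2) = 97 − 21.99 = 75.01 dB(A).
Σ 10^(L/10) = 3.303e+07 → L_total = 10·log₁₀(3.303e+07) = 75.19 dB(A).

75 dB(A)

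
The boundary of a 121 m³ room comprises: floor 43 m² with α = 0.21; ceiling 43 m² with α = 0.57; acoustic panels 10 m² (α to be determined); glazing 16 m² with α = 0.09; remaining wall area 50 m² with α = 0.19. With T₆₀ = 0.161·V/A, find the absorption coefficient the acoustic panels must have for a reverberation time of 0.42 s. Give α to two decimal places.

Required total absorption A = 0.161·121/0.42 = 46.38 m².
Absorption from the other surfaces = 43·0.21 + 43·0.57 + 16·0.09 + 50·0.19 = 44.48 m², so the acoustic panels must supply 1.90 m² over 10 m².
α = 1.90/10 = 0.190.

0.19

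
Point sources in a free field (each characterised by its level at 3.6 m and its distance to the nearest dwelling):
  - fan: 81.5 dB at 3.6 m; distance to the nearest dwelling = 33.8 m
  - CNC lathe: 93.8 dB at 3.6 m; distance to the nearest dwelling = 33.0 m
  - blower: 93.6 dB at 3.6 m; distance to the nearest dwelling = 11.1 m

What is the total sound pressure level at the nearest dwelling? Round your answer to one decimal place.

84.3 dB

First find each source's level at the receiver (point-source: −20·log₁₀(r/r_ref)), then combine on an intensity basis.
fan: 81.5 − 20·log₁₀(33.8/3.6) = 81.5 − 19.45 = 62.05 dB.
CNC lathe: 93.8 − 20·log₁₀(33.0/3.6) = 93.8 − 19.24 = 74.56 dB.
blower: 93.6 − 20·log₁₀(11.1/3.6) = 93.6 − 9.78 = 83.82 dB.
Σ 10^(L/10) = 2.711e+08 → L_total = 10·log₁₀(2.711e+08) = 84.33 dB.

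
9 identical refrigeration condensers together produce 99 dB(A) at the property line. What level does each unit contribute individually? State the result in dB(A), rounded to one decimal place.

89.5 dB(A)

Dividing the total intensity by 9 lowers the level by 10·log₁₀ 9 = 9.542 dB: L₁ = 99 − 9.542.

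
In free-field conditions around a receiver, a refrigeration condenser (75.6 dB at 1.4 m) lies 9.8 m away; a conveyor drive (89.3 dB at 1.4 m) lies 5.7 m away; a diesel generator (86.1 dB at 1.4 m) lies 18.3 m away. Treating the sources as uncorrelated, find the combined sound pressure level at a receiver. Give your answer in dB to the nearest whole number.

77 dB

Propagate each source to the receiver with L = L_ref − 20·log₁₀(r/r_ref), then add intensities.
refrigeration condenser: 75.6 − 20·log₁₀(9.8/1.4) = 75.6 − 16.90 = 58.70 dB.
conveyor drive: 89.3 − 20·log₁₀(5.7/1.4) = 89.3 − 12.19 = 77.11 dB.
diesel generator: 86.1 − 20·log₁₀(18.3/1.4) = 86.1 − 22.33 = 63.77 dB.
Σ 10^(L/10) = 5.447e+07 → L_total = 10·log₁₀(5.447e+07) = 77.36 dB.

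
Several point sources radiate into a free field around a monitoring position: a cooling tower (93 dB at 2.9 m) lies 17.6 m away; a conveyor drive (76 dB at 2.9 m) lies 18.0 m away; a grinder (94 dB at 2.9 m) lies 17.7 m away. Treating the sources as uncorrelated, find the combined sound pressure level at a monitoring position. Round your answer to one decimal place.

Apply inverse-square spreading to bring every level to the receiver, then sum 10^(L/10).
cooling tower: 93 − 20·log₁₀(17.6/2.9) = 93 − 15.66 = 77.34 dB.
conveyor drive: 76 − 20·log₁₀(18.0/2.9) = 76 − 15.86 = 60.14 dB.
grinder: 94 − 20·log₁₀(17.7/2.9) = 94 − 15.71 = 78.29 dB.
Σ 10^(L/10) = 1.226e+08 → L_total = 10·log₁₀(1.226e+08) = 80.89 dB.

80.9 dB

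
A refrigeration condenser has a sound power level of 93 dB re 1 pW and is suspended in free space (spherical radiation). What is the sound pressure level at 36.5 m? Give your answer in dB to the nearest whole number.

L_p = L_w − 10·log₁₀(4π·r²) with r = 36.5 m.
4π·r² = 1.674e+04 m², 10·log₁₀ of that is 42.238 dB.
L_p = 93 − 42.238 = 50.76 dB.

51 dB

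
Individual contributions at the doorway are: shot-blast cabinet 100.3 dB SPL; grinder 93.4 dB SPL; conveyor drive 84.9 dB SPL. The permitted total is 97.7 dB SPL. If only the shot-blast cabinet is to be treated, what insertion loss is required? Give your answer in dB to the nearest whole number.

5 dB

Fixed contribution from the other sources: Σ 10^(L/10) = 10^(93.4/10) + 10^(84.9/10) = 2.497e+09 (93.97 dB SPL).
The limit corresponds to 10^(97.7/10) = 5.888e+09; subtracting the fixed part leaves 3.392e+09 for the shot-blast cabinet, i.e. 95.30 dB SPL.
Required insertion loss = 100.3 − 95.30 = 5.00 dB.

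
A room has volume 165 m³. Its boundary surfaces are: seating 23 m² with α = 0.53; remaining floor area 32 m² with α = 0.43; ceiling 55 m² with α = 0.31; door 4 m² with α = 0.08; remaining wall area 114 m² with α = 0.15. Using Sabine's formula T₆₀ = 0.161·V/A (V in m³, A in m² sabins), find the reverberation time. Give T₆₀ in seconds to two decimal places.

Summing Sᵢαᵢ: 23·0.53 + 32·0.43 + 55·0.31 + 4·0.08 + 114·0.15 = 60.42 m².
T₆₀ = 0.161 × 165 / 60.42 = 0.440 s.

0.44 s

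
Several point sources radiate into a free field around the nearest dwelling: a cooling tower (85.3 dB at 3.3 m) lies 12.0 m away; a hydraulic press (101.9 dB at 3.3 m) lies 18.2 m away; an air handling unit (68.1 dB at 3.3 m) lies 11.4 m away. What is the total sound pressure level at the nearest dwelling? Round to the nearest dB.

87 dB

First find each source's level at the receiver (point-source: −20·log₁₀(r/r_ref)), then combine on an intensity basis.
cooling tower: 85.3 − 20·log₁₀(12.0/3.3) = 85.3 − 11.21 = 74.09 dB.
hydraulic press: 101.9 − 20·log₁₀(18.2/3.3) = 101.9 − 14.83 = 87.07 dB.
air handling unit: 68.1 − 20·log₁₀(11.4/3.3) = 68.1 − 10.77 = 57.33 dB.
Σ 10^(L/10) = 5.354e+08 → L_total = 10·log₁₀(5.354e+08) = 87.29 dB.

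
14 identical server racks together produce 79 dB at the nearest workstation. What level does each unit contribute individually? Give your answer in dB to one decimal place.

For N identical incoherent sources L_total = L₁ + 10·log₁₀ N, so L₁ = 79 − 10·log₁₀(14) = 79 − 11.461.

67.5 dB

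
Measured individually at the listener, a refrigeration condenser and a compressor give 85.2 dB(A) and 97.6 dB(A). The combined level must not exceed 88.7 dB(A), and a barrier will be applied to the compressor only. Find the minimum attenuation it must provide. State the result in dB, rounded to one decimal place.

11.5 dB

Fixed contribution from the other source: Σ 10^(L/10) = 10^(85.2/10) = 3.311e+08 (85.20 dB(A)).
The limit corresponds to 10^(88.7/10) = 7.413e+08; subtracting the fixed part leaves 4.102e+08 for the compressor, i.e. 86.13 dB(A).
Required insertion loss = 97.6 − 86.13 = 11.47 dB.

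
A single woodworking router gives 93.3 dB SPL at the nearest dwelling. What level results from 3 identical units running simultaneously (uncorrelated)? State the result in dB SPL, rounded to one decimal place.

L_total = L₁ + 10·log₁₀ N for N identical incoherent sources.
L_total = 93.3 + 10·log₁₀(3) = 93.3 + 4.771 = 98.07 dB SPL.

98.1 dB SPL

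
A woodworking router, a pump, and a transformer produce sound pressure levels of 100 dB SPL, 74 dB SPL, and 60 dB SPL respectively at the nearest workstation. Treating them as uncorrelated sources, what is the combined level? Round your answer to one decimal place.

100.0 dB SPL

For uncorrelated sources the intensities add, so convert each level to linear form, sum, and take 10·log₁₀ of the total.
Σ 10^(L/10) = 10^(100/10) + 10^(74/10) + 10^(60/10) = 1.003e+10.
L_total = 10·log₁₀(1.003e+10) = 100.01 dB SPL.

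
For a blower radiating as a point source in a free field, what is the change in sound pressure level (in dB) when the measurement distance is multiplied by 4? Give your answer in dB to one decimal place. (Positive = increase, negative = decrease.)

A point source loses 6 dB per doubling of distance; generally ΔL = −20·log₁₀(r₂/r₁).
ΔL = −20·log₁₀(4) = -12.04 dB.

-12.0 dB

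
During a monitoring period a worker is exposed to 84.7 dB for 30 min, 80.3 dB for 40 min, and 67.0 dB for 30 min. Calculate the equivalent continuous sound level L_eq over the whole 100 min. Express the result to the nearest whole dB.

Weight each interval's intensity by its duration and average over T = 100 min:
Σ tᵢ·10^(Lᵢ/10) = 30·10^(84.7/10) + 40·10^(80.3/10) + 30·10^(67.0/10) = 1.329e+10.
L_eq = 10·log₁₀(1.329e+10/100) = 81.24 dB.

81 dB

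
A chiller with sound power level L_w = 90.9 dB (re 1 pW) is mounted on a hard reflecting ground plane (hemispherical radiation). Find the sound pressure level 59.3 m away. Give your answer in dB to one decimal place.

47.5 dB

The power spreads over a hemisphere of area 2π·r², so L_p = L_w − 10·log₁₀(2π·r²).
2π·r² = 2.209e+04 m², 10·log₁₀ of that is 43.443 dB.
L_p = 90.9 − 43.443 = 47.46 dB.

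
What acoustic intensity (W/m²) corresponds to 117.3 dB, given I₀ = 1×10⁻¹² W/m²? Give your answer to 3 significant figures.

L = 10·log₁₀(I/I₀) ⇒ I = I₀·10^(L/10) = 10⁻¹² × 10^11.73.

0.537 W/m²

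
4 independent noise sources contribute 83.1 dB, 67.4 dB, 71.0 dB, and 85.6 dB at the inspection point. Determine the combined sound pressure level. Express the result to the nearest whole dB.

For uncorrelated sources the intensities add, so convert each level to linear form, sum, and take 10·log₁₀ of the total.
Σ 10^(L/10) = 10^(83.1/10) + 10^(67.4/10) + 10^(71.0/10) + 10^(85.6/10) = 5.853e+08.
L_total = 10·log₁₀(5.853e+08) = 87.67 dB.

88 dB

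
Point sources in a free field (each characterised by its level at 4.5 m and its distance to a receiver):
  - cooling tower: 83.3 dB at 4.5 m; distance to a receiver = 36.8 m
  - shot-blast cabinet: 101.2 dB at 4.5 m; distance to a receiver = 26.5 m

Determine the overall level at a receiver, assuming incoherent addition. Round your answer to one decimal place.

Apply inverse-square spreading to bring every level to the receiver, then sum 10^(L/10).
cooling tower: 83.3 − 20·log₁₀(36.8/4.5) = 83.3 − 18.25 = 65.05 dB.
shot-blast cabinet: 101.2 − 20·log₁₀(26.5/4.5) = 101.2 − 15.40 = 85.80 dB.
Σ 10^(L/10) = 3.833e+08 → L_total = 10·log₁₀(3.833e+08) = 85.84 dB.

85.8 dB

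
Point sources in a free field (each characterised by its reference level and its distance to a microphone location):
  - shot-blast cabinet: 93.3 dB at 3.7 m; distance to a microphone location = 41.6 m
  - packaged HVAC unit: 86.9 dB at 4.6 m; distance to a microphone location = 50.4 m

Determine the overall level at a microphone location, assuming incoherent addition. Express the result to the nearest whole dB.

73 dB

First find each source's level at the receiver (point-source: −20·log₁₀(r/r_ref)), then combine on an intensity basis.
shot-blast cabinet: 93.3 − 20·log₁₀(41.6/3.7) = 93.3 − 21.02 = 72.28 dB.
packaged HVAC unit: 86.9 − 20·log₁₀(50.4/4.6) = 86.9 − 20.79 = 66.11 dB.
Σ 10^(L/10) = 2.099e+07 → L_total = 10·log₁₀(2.099e+07) = 73.22 dB.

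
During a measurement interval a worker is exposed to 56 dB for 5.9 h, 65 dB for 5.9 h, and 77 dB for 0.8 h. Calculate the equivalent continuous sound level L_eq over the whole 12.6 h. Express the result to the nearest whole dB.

67 dB

The energy average is taken in the linear domain: L_eq = 10·log₁₀[(Σ tᵢ·10^(Lᵢ/10))/T], T = 12.6 h.
Σ tᵢ·10^(Lᵢ/10) = 5.9·10^(56/10) + 5.9·10^(65/10) + 0.8·10^(77/10) = 6.110e+07.
L_eq = 10·log₁₀(6.110e+07/12.6) = 66.86 dB.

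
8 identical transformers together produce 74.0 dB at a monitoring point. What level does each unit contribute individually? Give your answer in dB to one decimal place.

65.0 dB

8 equal contributions raise the level by 10·log₁₀ 8 = 9.031 dB, so each unit alone gives 74.0 − 9.031.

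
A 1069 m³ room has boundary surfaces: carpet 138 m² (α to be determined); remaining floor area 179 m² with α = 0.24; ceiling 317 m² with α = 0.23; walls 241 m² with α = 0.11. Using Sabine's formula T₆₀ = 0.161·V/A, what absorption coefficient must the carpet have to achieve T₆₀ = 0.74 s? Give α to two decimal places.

From T₆₀ = 0.161·V/A, the target T₆₀ = 0.74 s needs A = 0.161·1069/0.74 = 232.58 m².
Absorption from the other surfaces = 179·0.24 + 317·0.23 + 241·0.11 = 142.38 m², so the carpet must supply 90.20 m² over 138 m².
α = 90.20/138 = 0.654.

0.65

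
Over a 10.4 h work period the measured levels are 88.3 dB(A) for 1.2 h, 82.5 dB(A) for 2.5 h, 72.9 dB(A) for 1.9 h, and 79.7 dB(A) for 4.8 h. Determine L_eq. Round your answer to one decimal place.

82.2 dB(A)

The energy average is taken in the linear domain: L_eq = 10·log₁₀[(Σ tᵢ·10^(Lᵢ/10))/T], T = 10.4 h.
Σ tᵢ·10^(Lᵢ/10) = 1.2·10^(88.3/10) + 2.5·10^(82.5/10) + 1.9·10^(72.9/10) + 4.8·10^(79.7/10) = 1.741e+09.
L_eq = 10·log₁₀(1.741e+09/10.4) = 82.24 dB(A).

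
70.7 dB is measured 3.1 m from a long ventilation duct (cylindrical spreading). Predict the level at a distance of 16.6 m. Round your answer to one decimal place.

63.4 dB

Line-source attenuation: ΔL = 10·log₁₀(r₂/r₁) = 10·log₁₀(16.6/3.1) = 7.287 dB.
L₂ = 70.7 − 10·log₁₀(16.6/3.1) = 70.7 − 7.287 = 63.41 dB.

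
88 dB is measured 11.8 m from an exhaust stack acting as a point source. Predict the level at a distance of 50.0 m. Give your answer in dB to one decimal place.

75.5 dB

Point-source attenuation: ΔL = 20·log₁₀(r₂/r₁) = 20·log₁₀(50.0/11.8) = 12.542 dB.
L₂ = 88 − 20·log₁₀(50.0/11.8) = 88 − 12.542 = 75.46 dB.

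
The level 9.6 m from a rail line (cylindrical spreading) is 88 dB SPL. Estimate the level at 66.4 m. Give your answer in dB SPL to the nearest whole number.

For a line source, L₂ = L₁ − 10·log₁₀(r₂/r₁).
L₂ = 88 − 10·log₁₀(66.4/9.6) = 88 − 8.399 = 79.60 dB SPL.

80 dB SPL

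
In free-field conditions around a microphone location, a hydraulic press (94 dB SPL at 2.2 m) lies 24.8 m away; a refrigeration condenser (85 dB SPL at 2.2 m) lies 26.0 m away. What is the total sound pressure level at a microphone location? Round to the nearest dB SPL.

73 dB SPL

Apply inverse-square spreading to bring every level to the receiver, then sum 10^(L/10).
hydraulic press: 94 − 20·log₁₀(24.8/2.2) = 94 − 21.04 = 72.96 dB SPL.
refrigeration condenser: 85 − 20·log₁₀(26.0/2.2) = 85 − 21.45 = 63.55 dB SPL.
Σ 10^(L/10) = 2.203e+07 → L_total = 10·log₁₀(2.203e+07) = 73.43 dB SPL.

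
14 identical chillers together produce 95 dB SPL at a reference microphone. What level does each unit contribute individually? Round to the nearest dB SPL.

14 equal contributions raise the level by 10·log₁₀ 14 = 11.461 dB, so each unit alone gives 95 − 11.461.

84 dB SPL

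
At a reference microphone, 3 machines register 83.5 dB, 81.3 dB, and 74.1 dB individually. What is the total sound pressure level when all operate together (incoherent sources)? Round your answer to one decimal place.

For uncorrelated sources the intensities add, so convert each level to linear form, sum, and take 10·log₁₀ of the total.
Σ 10^(L/10) = 10^(83.5/10) + 10^(81.3/10) + 10^(74.1/10) = 3.845e+08.
L_total = 10·log₁₀(3.845e+08) = 85.85 dB.

85.8 dB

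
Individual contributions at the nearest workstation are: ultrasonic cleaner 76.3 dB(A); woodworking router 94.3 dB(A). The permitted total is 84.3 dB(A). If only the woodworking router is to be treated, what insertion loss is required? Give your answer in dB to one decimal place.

The untreated sources together contribute 10^(76.3/10) = 4.266e+07, i.e. 76.30 dB(A).
To meet 84.3 dB(A) overall, the treated woodworking router may contribute at most 10^(84.3/10) − 4.266e+07 = 2.265e+08, i.e. 83.55 dB(A).
So the woodworking router must be reduced from 94.3 to 83.55 dB(A): IL = 10.75 dB.

10.7 dB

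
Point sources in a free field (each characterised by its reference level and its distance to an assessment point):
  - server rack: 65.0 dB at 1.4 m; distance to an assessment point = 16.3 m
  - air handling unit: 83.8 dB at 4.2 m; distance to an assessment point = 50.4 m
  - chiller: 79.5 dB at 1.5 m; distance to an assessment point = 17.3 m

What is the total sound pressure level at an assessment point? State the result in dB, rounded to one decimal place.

63.7 dB

First find each source's level at the receiver (point-source: −20·log₁₀(r/r_ref)), then combine on an intensity basis.
server rack: 65.0 − 20·log₁₀(16.3/1.4) = 65.0 − 21.32 = 43.68 dB.
air handling unit: 83.8 − 20·log₁₀(50.4/4.2) = 83.8 − 21.58 = 62.22 dB.
chiller: 79.5 − 20·log₁₀(17.3/1.5) = 79.5 − 21.24 = 58.26 dB.
Σ 10^(L/10) = 2.359e+06 → L_total = 10·log₁₀(2.359e+06) = 63.73 dB.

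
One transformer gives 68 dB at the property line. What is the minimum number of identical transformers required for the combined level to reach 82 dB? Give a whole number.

N identical sources give L₁ + 10·log₁₀ N, so require 10·log₁₀ N ≥ 82 − 68 = 14.0 dB.
N ≥ 10^(14.0/10) = 25.119, so N = 26.

26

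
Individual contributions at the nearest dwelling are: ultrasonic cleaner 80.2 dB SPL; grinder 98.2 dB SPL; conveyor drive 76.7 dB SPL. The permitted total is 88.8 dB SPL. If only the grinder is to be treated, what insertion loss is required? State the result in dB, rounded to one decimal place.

Fixed contribution from the other sources: Σ 10^(L/10) = 10^(80.2/10) + 10^(76.7/10) = 1.515e+08 (81.80 dB SPL).
To meet 88.8 dB SPL overall, the treated grinder may contribute at most 10^(88.8/10) − 1.515e+08 = 6.071e+08, i.e. 87.83 dB SPL.
So the grinder must be reduced from 98.2 to 87.83 dB SPL: IL = 10.37 dB.

10.4 dB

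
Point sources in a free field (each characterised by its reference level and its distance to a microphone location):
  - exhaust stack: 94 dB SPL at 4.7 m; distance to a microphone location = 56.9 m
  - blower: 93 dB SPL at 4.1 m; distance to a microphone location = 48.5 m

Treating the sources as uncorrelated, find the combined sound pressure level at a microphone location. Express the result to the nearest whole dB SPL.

75 dB SPL

Apply inverse-square spreading to bring every level to the receiver, then sum 10^(L/10).
exhaust stack: 94 − 20·log₁₀(56.9/4.7) = 94 − 21.66 = 72.34 dB SPL.
blower: 93 − 20·log₁₀(48.5/4.1) = 93 − 21.46 = 71.54 dB SPL.
Σ 10^(L/10) = 3.140e+07 → L_total = 10·log₁₀(3.140e+07) = 74.97 dB SPL.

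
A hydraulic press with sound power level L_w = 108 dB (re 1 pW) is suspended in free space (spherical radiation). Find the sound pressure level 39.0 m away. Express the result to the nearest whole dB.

65 dB

Free-field spherical radiation: L_p = L_w − 10·log₁₀(4π·r²), r = 39.0 m.
4π·r² = 1.911e+04 m², 10·log₁₀ of that is 42.813 dB.
L_p = 108 − 42.813 = 65.19 dB.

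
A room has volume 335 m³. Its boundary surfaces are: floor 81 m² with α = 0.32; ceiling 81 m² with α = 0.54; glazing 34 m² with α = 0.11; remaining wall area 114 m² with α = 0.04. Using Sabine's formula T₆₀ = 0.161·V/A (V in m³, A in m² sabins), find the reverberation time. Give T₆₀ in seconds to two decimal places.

0.69 s

Total absorption A = 81·0.32 + 81·0.54 + 34·0.11 + 114·0.04 = 77.96 m² sabins.
T₆₀ = 0.161·V/A = 0.161·335/77.96 = 0.692 s.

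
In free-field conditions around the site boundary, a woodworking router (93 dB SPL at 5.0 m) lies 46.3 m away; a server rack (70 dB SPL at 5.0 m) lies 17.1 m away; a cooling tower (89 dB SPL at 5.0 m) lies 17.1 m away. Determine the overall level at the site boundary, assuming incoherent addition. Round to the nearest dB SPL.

80 dB SPL

First find each source's level at the receiver (point-source: −20·log₁₀(r/r_ref)), then combine on an intensity basis.
woodworking router: 93 − 20·log₁₀(46.3/5.0) = 93 − 19.33 = 73.67 dB SPL.
server rack: 70 − 20·log₁₀(17.1/5.0) = 70 − 10.68 = 59.32 dB SPL.
cooling tower: 89 − 20·log₁₀(17.1/5.0) = 89 − 10.68 = 78.32 dB SPL.
Σ 10^(L/10) = 9.204e+07 → L_total = 10·log₁₀(9.204e+07) = 79.64 dB SPL.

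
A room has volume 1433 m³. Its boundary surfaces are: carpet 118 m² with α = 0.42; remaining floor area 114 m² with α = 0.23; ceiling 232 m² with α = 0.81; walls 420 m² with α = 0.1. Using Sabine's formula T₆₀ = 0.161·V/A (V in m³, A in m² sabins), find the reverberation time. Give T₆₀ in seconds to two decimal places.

Total absorption A = 118·0.42 + 114·0.23 + 232·0.81 + 420·0.1 = 305.70 m² sabins.
T₆₀ = 0.161 × 1433 / 305.70 = 0.755 s.

0.75 s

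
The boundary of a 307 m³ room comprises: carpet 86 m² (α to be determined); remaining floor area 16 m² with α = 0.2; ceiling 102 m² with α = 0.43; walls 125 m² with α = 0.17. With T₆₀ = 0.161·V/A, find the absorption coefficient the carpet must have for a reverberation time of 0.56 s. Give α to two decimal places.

From T₆₀ = 0.161·V/A, the target T₆₀ = 0.56 s needs A = 0.161·307/0.56 = 88.26 m².
Absorption from the other surfaces = 16·0.2 + 102·0.43 + 125·0.17 = 68.31 m², so the carpet must supply 19.95 m² over 86 m².
α = 19.95/86 = 0.232.

0.23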